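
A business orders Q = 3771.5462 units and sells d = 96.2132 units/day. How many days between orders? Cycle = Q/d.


Cycle = 3771.5462 / 96.2132 = 39.1999

39.1999 days


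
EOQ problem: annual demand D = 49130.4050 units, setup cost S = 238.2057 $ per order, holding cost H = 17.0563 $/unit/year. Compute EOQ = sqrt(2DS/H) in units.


2*D*S = 2 * 49130.4050 * 238.2057 = 23406285.0286
2*D*S/H = 1372295.5757
EOQ = sqrt(1372295.5757) = 1171.4502

1171.4502 units


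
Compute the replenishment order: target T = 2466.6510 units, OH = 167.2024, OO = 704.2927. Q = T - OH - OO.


Inventory position = OH + OO = 167.2024 + 704.2927 = 871.4951
Q = 2466.6510 - 871.4951 = 1595.1559

1595.1559 units


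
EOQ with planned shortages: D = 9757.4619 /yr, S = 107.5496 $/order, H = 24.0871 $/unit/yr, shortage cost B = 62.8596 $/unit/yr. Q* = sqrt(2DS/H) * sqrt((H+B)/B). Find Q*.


sqrt(2DS/H) = 295.1859
sqrt((H+B)/B) = 1.1761
Q* = 295.1859 * 1.1761 = 347.1653

347.1653 units


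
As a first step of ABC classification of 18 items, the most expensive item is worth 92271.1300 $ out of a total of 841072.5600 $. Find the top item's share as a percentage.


Top item = 92271.1300
Total = 841072.5600
Percentage = 92271.1300 / 841072.5600 * 100 = 10.9707

10.9707%


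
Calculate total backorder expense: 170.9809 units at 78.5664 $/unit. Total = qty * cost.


Total = 170.9809 * 78.5664 = 13433.3538

13433.3538 $


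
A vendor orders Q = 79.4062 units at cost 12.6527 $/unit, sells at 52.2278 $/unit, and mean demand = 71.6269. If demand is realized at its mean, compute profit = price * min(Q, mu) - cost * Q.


Sales at mu = min(79.4062, 71.6269) = 71.6269
Revenue = 52.2278 * 71.6269 = 3740.9154
Total cost = 12.6527 * 79.4062 = 1004.7028
Profit = 3740.9154 - 1004.7028 = 2736.2126

2736.2126 $


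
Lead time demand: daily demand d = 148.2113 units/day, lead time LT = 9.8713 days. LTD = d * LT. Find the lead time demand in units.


LTD = 148.2113 * 9.8713 = 1463.0382

1463.0382 units


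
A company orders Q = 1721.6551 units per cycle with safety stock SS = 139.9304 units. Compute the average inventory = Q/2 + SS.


Q/2 = 860.8275
Avg = 860.8275 + 139.9304 = 1000.7579

1000.7579 units


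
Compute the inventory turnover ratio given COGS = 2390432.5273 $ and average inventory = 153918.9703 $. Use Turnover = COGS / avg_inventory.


Turnover = 2390432.5273 / 153918.9703 = 15.5305

15.5305


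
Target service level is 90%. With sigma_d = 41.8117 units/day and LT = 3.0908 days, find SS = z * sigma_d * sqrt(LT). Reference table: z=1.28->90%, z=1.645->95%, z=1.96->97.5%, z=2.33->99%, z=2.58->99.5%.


From the table, SL = 90% corresponds to z = 1.28
sqrt(LT) = sqrt(3.0908) = 1.7581
SS = 1.28 * 41.8117 * 1.7581 = 94.0900

94.0900 units


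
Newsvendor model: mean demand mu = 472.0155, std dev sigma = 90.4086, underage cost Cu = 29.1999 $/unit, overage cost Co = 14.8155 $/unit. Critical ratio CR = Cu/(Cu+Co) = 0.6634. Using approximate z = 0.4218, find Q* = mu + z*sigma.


CR = Cu/(Cu+Co) = 29.1999/(29.1999+14.8155) = 0.6634
z = 0.4218
Q* = 472.0155 + 0.4218 * 90.4086 = 510.1498

510.1498 units


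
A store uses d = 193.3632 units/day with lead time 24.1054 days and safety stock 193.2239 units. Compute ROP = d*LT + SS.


d*LT = 193.3632 * 24.1054 = 4661.0973
ROP = 4661.0973 + 193.2239 = 4854.3212

4854.3212 units


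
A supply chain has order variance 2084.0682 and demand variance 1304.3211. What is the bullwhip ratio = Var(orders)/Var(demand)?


BW = 2084.0682 / 1304.3211 = 1.5978

1.5978


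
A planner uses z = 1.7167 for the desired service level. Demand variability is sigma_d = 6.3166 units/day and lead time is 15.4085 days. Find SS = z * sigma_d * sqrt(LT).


sqrt(LT) = sqrt(15.4085) = 3.9254
SS = 1.7167 * 6.3166 * 3.9254 = 42.5655

42.5655 units


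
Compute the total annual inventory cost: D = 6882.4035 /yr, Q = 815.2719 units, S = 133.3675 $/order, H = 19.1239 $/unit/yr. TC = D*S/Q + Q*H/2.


Ordering cost = D*S/Q = 1125.8685
Holding cost = Q*H/2 = 7795.5891
TC = 1125.8685 + 7795.5891 = 8921.4576

8921.4576 $/yr


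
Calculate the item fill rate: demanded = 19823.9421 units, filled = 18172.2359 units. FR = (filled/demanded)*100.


FR = 18172.2359 / 19823.9421 * 100 = 91.6681

91.6681%


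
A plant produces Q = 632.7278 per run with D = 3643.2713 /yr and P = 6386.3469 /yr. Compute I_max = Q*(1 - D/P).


D/P = 0.5705
1 - D/P = 0.4295
I_max = 632.7278 * 0.4295 = 271.7704

271.7704 units


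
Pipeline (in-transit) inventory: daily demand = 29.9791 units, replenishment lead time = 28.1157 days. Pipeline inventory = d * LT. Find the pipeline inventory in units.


Pipeline = 29.9791 * 28.1157 = 842.8834

842.8834 units


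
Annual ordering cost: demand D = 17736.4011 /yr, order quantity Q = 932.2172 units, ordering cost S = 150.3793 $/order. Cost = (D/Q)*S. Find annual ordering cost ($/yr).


Number of orders = D/Q = 19.0260
Cost = 19.0260 * 150.3793 = 2861.1225

2861.1225 $/yr


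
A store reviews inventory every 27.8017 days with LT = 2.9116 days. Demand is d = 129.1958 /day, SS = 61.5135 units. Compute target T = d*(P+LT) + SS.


P + LT = 30.7133
d*(P+LT) = 129.1958 * 30.7133 = 3968.0294
T = 3968.0294 + 61.5135 = 4029.5429

4029.5429 units


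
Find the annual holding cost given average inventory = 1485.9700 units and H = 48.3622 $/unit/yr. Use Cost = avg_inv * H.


Cost = 1485.9700 * 48.3622 = 71864.7783

71864.7783 $/yr


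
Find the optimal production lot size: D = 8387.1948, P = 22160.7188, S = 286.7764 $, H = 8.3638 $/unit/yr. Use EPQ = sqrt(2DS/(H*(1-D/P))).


1 - D/P = 1 - 0.3785 = 0.6215
H*(1-D/P) = 5.1983
2DS = 4810499.0617
EPQ = sqrt(925390.9927) = 961.9724

961.9724 units


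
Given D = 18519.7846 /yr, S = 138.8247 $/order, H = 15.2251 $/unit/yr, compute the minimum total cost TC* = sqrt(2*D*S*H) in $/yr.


2*D*S*H = 78287572.0290
TC* = sqrt(78287572.0290) = 8848.0264

8848.0264 $/yr


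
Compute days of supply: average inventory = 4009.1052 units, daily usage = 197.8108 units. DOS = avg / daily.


DOS = 4009.1052 / 197.8108 = 20.2674

20.2674 days


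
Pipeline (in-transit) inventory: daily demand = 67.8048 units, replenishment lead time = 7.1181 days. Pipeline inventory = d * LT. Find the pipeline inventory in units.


Pipeline = 67.8048 * 7.1181 = 482.6413

482.6413 units


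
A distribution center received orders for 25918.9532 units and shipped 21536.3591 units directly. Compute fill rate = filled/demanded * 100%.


FR = 21536.3591 / 25918.9532 * 100 = 83.0912

83.0912%


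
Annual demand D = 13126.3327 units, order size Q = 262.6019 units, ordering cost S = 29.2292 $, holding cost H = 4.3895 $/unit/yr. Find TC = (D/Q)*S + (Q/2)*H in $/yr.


Ordering cost = D*S/Q = 1461.0412
Holding cost = Q*H/2 = 576.3455
TC = 1461.0412 + 576.3455 = 2037.3868

2037.3868 $/yr


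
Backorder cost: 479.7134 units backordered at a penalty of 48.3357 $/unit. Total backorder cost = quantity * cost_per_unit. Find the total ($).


Total = 479.7134 * 48.3357 = 23187.2830

23187.2830 $


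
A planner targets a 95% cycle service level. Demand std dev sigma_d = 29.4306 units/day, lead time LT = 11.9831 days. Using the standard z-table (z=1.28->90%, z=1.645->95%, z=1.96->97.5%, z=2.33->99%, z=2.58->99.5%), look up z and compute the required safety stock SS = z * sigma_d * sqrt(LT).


From the table, SL = 95% corresponds to z = 1.645
sqrt(LT) = sqrt(11.9831) = 3.4617
SS = 1.645 * 29.4306 * 3.4617 = 167.5906

167.5906 units


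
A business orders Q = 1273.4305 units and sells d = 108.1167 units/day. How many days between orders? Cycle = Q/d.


Cycle = 1273.4305 / 108.1167 = 11.7783

11.7783 days


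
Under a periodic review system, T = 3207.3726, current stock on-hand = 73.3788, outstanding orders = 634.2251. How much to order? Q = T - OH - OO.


Inventory position = OH + OO = 73.3788 + 634.2251 = 707.6039
Q = 3207.3726 - 707.6039 = 2499.7687

2499.7687 units


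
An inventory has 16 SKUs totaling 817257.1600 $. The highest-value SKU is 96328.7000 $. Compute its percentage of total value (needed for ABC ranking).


Top item = 96328.7000
Total = 817257.1600
Percentage = 96328.7000 / 817257.1600 * 100 = 11.7868

11.7868%


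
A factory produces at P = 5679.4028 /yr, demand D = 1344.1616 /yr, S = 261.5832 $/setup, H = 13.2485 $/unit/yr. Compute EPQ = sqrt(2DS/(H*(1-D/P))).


1 - D/P = 1 - 0.2367 = 0.7633
H*(1-D/P) = 10.1129
2DS = 703220.1853
EPQ = sqrt(69536.6916) = 263.6981

263.6981 units


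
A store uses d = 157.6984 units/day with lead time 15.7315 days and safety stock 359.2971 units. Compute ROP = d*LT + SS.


d*LT = 157.6984 * 15.7315 = 2480.8324
ROP = 2480.8324 + 359.2971 = 2840.1295

2840.1295 units


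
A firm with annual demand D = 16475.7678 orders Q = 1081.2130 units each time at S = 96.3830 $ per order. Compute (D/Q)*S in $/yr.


Number of orders = D/Q = 15.2382
Cost = 15.2382 * 96.3830 = 1468.7059

1468.7059 $/yr


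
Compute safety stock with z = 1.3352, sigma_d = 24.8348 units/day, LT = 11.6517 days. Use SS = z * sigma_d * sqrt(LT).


sqrt(LT) = sqrt(11.6517) = 3.4135
SS = 1.3352 * 24.8348 * 3.4135 = 113.1883

113.1883 units


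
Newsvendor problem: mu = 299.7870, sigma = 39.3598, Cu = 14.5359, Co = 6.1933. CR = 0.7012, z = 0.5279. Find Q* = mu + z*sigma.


CR = Cu/(Cu+Co) = 14.5359/(14.5359+6.1933) = 0.7012
z = 0.5279
Q* = 299.7870 + 0.5279 * 39.3598 = 320.5650

320.5650 units


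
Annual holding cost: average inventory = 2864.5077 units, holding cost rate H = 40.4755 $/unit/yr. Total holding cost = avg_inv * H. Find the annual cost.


Cost = 2864.5077 * 40.4755 = 115942.3814

115942.3814 $/yr


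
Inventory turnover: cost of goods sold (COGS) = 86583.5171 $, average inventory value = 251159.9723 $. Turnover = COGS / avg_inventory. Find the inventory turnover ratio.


Turnover = 86583.5171 / 251159.9723 = 0.3447

0.3447


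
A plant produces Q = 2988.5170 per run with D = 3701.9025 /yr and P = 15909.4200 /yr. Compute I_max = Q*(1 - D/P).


D/P = 0.2327
1 - D/P = 0.7673
I_max = 2988.5170 * 0.7673 = 2293.1303

2293.1303 units


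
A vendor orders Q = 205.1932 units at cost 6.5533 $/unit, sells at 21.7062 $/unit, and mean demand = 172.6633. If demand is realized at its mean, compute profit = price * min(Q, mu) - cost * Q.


Sales at mu = min(205.1932, 172.6633) = 172.6633
Revenue = 21.7062 * 172.6633 = 3747.8641
Total cost = 6.5533 * 205.1932 = 1344.6926
Profit = 3747.8641 - 1344.6926 = 2403.1715

2403.1715 $


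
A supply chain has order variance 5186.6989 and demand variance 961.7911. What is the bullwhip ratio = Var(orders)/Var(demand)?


BW = 5186.6989 / 961.7911 = 5.3927

5.3927


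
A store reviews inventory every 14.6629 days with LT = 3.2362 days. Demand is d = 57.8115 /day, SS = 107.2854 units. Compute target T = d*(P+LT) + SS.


P + LT = 17.8991
d*(P+LT) = 57.8115 * 17.8991 = 1034.7738
T = 1034.7738 + 107.2854 = 1142.0592

1142.0592 units


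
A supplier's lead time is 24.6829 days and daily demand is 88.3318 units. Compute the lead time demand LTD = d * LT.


LTD = 88.3318 * 24.6829 = 2180.2850

2180.2850 units


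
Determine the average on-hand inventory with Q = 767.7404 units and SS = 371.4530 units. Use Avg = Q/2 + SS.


Q/2 = 383.8702
Avg = 383.8702 + 371.4530 = 755.3232

755.3232 units


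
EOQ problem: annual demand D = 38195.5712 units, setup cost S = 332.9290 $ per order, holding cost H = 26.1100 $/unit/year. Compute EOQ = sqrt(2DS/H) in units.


2*D*S = 2 * 38195.5712 * 332.9290 = 25432826.6481
2*D*S/H = 974064.5978
EOQ = sqrt(974064.5978) = 986.9471

986.9471 units


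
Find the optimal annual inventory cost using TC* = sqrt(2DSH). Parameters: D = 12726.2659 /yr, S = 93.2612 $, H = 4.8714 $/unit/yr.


2*D*S*H = 11563406.1450
TC* = sqrt(11563406.1450) = 3400.5009

3400.5009 $/yr


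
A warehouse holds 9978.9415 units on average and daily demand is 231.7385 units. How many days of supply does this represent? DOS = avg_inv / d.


DOS = 9978.9415 / 231.7385 = 43.0612

43.0612 days


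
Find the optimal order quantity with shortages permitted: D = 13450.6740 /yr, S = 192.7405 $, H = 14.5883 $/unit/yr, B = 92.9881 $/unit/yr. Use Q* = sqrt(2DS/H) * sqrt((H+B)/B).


sqrt(2DS/H) = 596.1714
sqrt((H+B)/B) = 1.0756
Q* = 596.1714 * 1.0756 = 641.2332

641.2332 units


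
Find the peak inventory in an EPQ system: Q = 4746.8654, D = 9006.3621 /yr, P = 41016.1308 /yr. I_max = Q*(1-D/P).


D/P = 0.2196
1 - D/P = 0.7804
I_max = 4746.8654 * 0.7804 = 3704.5441

3704.5441 units


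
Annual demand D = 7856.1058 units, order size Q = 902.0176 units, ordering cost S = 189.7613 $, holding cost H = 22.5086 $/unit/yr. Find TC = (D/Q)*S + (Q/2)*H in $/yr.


Ordering cost = D*S/Q = 1652.7226
Holding cost = Q*H/2 = 10151.5767
TC = 1652.7226 + 10151.5767 = 11804.2992

11804.2992 $/yr


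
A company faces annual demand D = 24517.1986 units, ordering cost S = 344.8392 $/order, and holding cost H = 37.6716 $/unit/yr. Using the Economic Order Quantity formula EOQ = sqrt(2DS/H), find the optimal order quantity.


2*D*S = 2 * 24517.1986 * 344.8392 = 16908982.3029
2*D*S/H = 448852.2469
EOQ = sqrt(448852.2469) = 669.9644

669.9644 units


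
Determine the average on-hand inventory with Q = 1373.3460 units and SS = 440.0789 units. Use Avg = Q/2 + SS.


Q/2 = 686.6730
Avg = 686.6730 + 440.0789 = 1126.7519

1126.7519 units


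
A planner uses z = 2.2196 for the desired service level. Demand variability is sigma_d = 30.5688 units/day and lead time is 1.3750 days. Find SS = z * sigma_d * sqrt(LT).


sqrt(LT) = sqrt(1.3750) = 1.1726
SS = 2.2196 * 30.5688 * 1.1726 = 79.5618

79.5618 units


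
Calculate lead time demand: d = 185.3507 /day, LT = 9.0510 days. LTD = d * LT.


LTD = 185.3507 * 9.0510 = 1677.6092

1677.6092 units


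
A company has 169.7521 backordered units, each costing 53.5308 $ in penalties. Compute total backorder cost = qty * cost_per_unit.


Total = 169.7521 * 53.5308 = 9086.9657

9086.9657 $


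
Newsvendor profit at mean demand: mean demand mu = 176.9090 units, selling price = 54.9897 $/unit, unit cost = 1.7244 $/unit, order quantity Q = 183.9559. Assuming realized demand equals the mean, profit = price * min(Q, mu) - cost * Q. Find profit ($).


Sales at mu = min(183.9559, 176.9090) = 176.9090
Revenue = 54.9897 * 176.9090 = 9728.1728
Total cost = 1.7244 * 183.9559 = 317.2136
Profit = 9728.1728 - 317.2136 = 9410.9593

9410.9593 $


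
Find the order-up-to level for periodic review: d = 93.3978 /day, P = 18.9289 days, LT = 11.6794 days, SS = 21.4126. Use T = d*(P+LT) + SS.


P + LT = 30.6083
d*(P+LT) = 93.3978 * 30.6083 = 2858.7479
T = 2858.7479 + 21.4126 = 2880.1605

2880.1605 units


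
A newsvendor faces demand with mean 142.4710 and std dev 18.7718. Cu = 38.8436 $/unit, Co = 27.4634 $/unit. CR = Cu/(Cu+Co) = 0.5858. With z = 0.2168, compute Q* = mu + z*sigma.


CR = Cu/(Cu+Co) = 38.8436/(38.8436+27.4634) = 0.5858
z = 0.2168
Q* = 142.4710 + 0.2168 * 18.7718 = 146.5407

146.5407 units


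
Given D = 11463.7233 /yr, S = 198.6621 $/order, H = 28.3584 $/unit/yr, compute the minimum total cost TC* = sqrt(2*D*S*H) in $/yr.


2*D*S*H = 129167256.8820
TC* = sqrt(129167256.8820) = 11365.1774

11365.1774 $/yr


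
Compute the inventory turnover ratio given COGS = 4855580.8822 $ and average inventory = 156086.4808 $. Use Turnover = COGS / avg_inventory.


Turnover = 4855580.8822 / 156086.4808 = 31.1083

31.1083


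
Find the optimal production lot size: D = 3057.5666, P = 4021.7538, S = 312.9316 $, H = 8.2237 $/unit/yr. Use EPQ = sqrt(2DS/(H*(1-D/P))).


1 - D/P = 1 - 0.7603 = 0.2397
H*(1-D/P) = 1.9716
2DS = 1913618.4165
EPQ = sqrt(970604.2802) = 985.1925

985.1925 units


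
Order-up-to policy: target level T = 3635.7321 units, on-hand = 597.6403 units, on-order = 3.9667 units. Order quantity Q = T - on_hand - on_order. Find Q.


Inventory position = OH + OO = 597.6403 + 3.9667 = 601.6070
Q = 3635.7321 - 601.6070 = 3034.1251

3034.1251 units


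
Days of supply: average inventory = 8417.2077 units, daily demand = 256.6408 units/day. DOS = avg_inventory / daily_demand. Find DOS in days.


DOS = 8417.2077 / 256.6408 = 32.7976

32.7976 days


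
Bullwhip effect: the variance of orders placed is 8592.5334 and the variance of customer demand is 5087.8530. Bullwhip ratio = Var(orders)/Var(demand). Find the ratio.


BW = 8592.5334 / 5087.8530 = 1.6888

1.6888


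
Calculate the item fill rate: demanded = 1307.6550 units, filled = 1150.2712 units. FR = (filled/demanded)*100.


FR = 1150.2712 / 1307.6550 * 100 = 87.9644

87.9644%


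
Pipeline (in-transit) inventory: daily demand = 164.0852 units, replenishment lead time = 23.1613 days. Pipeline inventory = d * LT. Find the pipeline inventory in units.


Pipeline = 164.0852 * 23.1613 = 3800.4265

3800.4265 units


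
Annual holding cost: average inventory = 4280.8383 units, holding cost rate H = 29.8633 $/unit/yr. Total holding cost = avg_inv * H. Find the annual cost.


Cost = 4280.8383 * 29.8633 = 127839.9584

127839.9584 $/yr


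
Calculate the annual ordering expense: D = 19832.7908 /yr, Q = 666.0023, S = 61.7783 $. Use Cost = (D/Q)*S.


Number of orders = D/Q = 29.7789
Cost = 29.7789 * 61.7783 = 1839.6875

1839.6875 $/yr


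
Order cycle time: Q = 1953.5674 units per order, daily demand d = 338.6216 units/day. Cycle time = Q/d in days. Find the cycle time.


Cycle = 1953.5674 / 338.6216 = 5.7692

5.7692 days


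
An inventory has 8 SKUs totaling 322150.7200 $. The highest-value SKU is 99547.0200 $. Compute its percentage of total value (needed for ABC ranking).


Top item = 99547.0200
Total = 322150.7200
Percentage = 99547.0200 / 322150.7200 * 100 = 30.9008

30.9008%


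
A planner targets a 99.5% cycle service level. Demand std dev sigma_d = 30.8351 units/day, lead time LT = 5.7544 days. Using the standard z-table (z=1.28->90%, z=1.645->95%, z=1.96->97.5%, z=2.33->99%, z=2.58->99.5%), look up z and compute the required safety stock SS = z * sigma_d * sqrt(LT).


From the table, SL = 99.5% corresponds to z = 2.58
sqrt(LT) = sqrt(5.7544) = 2.3988
SS = 2.58 * 30.8351 * 2.3988 = 190.8381

190.8381 units


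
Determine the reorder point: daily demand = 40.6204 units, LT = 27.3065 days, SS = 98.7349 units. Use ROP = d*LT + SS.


d*LT = 40.6204 * 27.3065 = 1109.2010
ROP = 1109.2010 + 98.7349 = 1207.9359

1207.9359 units


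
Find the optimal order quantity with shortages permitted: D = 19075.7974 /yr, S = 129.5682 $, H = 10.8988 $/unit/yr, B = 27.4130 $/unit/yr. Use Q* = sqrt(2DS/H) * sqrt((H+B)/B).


sqrt(2DS/H) = 673.4668
sqrt((H+B)/B) = 1.1822
Q* = 673.4668 * 1.1822 = 796.1671

796.1671 units


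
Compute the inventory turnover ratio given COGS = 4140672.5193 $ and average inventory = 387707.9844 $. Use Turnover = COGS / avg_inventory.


Turnover = 4140672.5193 / 387707.9844 = 10.6799

10.6799


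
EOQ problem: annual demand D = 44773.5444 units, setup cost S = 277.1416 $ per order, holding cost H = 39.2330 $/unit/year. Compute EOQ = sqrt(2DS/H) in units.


2*D*S = 2 * 44773.5444 * 277.1416 = 24817223.4654
2*D*S/H = 632559.9232
EOQ = sqrt(632559.9232) = 795.3364

795.3364 units


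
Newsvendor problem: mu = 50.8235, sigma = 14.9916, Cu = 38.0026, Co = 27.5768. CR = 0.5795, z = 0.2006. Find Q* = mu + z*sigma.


CR = Cu/(Cu+Co) = 38.0026/(38.0026+27.5768) = 0.5795
z = 0.2006
Q* = 50.8235 + 0.2006 * 14.9916 = 53.8308

53.8308 units


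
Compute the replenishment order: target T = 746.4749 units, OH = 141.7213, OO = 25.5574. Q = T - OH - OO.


Inventory position = OH + OO = 141.7213 + 25.5574 = 167.2787
Q = 746.4749 - 167.2787 = 579.1962

579.1962 units


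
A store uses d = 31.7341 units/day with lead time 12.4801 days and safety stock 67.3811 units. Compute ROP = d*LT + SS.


d*LT = 31.7341 * 12.4801 = 396.0447
ROP = 396.0447 + 67.3811 = 463.4258

463.4258 units


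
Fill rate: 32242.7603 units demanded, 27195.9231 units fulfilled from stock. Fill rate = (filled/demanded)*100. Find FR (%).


FR = 27195.9231 / 32242.7603 * 100 = 84.3474

84.3474%


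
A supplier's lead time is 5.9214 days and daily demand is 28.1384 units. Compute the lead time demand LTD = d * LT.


LTD = 28.1384 * 5.9214 = 166.6187

166.6187 units


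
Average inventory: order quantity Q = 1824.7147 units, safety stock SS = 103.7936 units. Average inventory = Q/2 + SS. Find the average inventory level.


Q/2 = 912.3573
Avg = 912.3573 + 103.7936 = 1016.1509

1016.1509 units


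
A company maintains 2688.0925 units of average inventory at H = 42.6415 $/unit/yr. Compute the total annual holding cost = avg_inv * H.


Cost = 2688.0925 * 42.6415 = 114624.2963

114624.2963 $/yr


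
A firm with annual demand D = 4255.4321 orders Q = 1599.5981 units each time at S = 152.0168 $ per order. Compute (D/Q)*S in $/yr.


Number of orders = D/Q = 2.6603
Cost = 2.6603 * 152.0168 = 404.4123

404.4123 $/yr


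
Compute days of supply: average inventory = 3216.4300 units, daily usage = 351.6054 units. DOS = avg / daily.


DOS = 3216.4300 / 351.6054 = 9.1478

9.1478 days


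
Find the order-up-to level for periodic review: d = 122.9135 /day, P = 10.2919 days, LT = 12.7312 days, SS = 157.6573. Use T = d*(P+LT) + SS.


P + LT = 23.0231
d*(P+LT) = 122.9135 * 23.0231 = 2829.8498
T = 2829.8498 + 157.6573 = 2987.5071

2987.5071 units


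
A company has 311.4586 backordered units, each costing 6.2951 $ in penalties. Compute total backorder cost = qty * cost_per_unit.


Total = 311.4586 * 6.2951 = 1960.6630

1960.6630 $


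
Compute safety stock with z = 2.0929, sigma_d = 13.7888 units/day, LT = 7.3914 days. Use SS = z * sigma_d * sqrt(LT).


sqrt(LT) = sqrt(7.3914) = 2.7187
SS = 2.0929 * 13.7888 * 2.7187 = 78.4582

78.4582 units


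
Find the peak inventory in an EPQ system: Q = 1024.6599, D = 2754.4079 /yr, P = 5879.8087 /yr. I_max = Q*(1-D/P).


D/P = 0.4685
1 - D/P = 0.5315
I_max = 1024.6599 * 0.5315 = 544.6560

544.6560 units


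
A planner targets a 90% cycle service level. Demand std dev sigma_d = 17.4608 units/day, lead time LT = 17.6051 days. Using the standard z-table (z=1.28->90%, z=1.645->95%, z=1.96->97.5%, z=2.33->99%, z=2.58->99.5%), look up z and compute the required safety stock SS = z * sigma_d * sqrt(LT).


From the table, SL = 90% corresponds to z = 1.28
sqrt(LT) = sqrt(17.6051) = 4.1958
SS = 1.28 * 17.4608 * 4.1958 = 93.7764

93.7764 units


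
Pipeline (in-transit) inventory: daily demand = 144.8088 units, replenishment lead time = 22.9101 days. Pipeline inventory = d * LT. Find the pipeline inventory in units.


Pipeline = 144.8088 * 22.9101 = 3317.5841

3317.5841 units


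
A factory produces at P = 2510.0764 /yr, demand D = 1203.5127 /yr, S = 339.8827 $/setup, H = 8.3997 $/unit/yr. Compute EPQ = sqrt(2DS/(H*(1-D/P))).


1 - D/P = 1 - 0.4795 = 0.5205
H*(1-D/P) = 4.3723
2DS = 818106.2919
EPQ = sqrt(187112.2882) = 432.5648

432.5648 units


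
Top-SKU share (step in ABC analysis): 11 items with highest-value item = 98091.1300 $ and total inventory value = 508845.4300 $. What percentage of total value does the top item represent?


Top item = 98091.1300
Total = 508845.4300
Percentage = 98091.1300 / 508845.4300 * 100 = 19.2772

19.2772%


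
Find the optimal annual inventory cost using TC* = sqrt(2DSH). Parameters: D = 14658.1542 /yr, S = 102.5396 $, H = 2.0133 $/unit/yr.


2*D*S*H = 6052145.9714
TC* = sqrt(6052145.9714) = 2460.1110

2460.1110 $/yr


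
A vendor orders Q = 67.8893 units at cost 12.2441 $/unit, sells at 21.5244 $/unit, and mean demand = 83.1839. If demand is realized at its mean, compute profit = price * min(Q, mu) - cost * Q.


Sales at mu = min(67.8893, 83.1839) = 67.8893
Revenue = 21.5244 * 67.8893 = 1461.2764
Total cost = 12.2441 * 67.8893 = 831.2434
Profit = 1461.2764 - 831.2434 = 630.0331

630.0331 $


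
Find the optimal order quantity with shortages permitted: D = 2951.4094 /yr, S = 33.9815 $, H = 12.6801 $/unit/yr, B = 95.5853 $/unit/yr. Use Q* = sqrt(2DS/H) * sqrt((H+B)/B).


sqrt(2DS/H) = 125.7736
sqrt((H+B)/B) = 1.0643
Q* = 125.7736 * 1.0643 = 133.8563

133.8563 units


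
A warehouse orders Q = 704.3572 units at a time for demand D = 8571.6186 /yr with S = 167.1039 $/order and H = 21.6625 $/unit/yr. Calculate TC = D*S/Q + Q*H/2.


Ordering cost = D*S/Q = 2033.5575
Holding cost = Q*H/2 = 7629.0689
TC = 2033.5575 + 7629.0689 = 9662.6265

9662.6265 $/yr


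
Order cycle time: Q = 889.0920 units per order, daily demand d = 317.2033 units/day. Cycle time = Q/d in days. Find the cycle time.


Cycle = 889.0920 / 317.2033 = 2.8029

2.8029 days


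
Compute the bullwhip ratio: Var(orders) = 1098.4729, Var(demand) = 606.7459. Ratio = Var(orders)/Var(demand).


BW = 1098.4729 / 606.7459 = 1.8104

1.8104


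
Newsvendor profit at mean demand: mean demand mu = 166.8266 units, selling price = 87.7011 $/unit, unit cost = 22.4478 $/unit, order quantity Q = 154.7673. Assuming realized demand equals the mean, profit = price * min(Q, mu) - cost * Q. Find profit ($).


Sales at mu = min(154.7673, 166.8266) = 154.7673
Revenue = 87.7011 * 154.7673 = 13573.2625
Total cost = 22.4478 * 154.7673 = 3474.1854
Profit = 13573.2625 - 3474.1854 = 10099.0771

10099.0771 $


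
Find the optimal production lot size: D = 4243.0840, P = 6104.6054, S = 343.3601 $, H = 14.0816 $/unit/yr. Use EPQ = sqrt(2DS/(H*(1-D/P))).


1 - D/P = 1 - 0.6951 = 0.3049
H*(1-D/P) = 4.2940
2DS = 2913811.4931
EPQ = sqrt(678576.8066) = 823.7577

823.7577 units


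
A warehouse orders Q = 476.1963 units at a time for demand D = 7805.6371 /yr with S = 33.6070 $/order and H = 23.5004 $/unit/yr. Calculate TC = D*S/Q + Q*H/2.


Ordering cost = D*S/Q = 550.8738
Holding cost = Q*H/2 = 5595.4018
TC = 550.8738 + 5595.4018 = 6146.2755

6146.2755 $/yr


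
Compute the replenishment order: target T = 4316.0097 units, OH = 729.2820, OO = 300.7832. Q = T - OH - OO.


Inventory position = OH + OO = 729.2820 + 300.7832 = 1030.0652
Q = 4316.0097 - 1030.0652 = 3285.9445

3285.9445 units


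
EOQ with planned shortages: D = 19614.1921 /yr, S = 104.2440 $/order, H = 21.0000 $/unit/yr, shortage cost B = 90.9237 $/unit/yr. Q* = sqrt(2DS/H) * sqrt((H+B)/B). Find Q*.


sqrt(2DS/H) = 441.2819
sqrt((H+B)/B) = 1.1095
Q* = 441.2819 * 1.1095 = 489.5968

489.5968 units


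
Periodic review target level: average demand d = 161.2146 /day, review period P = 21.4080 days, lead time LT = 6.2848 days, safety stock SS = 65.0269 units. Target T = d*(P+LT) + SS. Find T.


P + LT = 27.6928
d*(P+LT) = 161.2146 * 27.6928 = 4464.4837
T = 4464.4837 + 65.0269 = 4529.5106

4529.5106 units


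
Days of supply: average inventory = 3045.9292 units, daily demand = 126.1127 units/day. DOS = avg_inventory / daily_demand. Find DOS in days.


DOS = 3045.9292 / 126.1127 = 24.1524

24.1524 days


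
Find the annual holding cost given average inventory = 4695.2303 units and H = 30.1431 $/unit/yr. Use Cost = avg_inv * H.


Cost = 4695.2303 * 30.1431 = 141528.7965

141528.7965 $/yr


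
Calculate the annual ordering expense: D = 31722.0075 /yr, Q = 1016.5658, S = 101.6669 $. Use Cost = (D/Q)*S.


Number of orders = D/Q = 31.2051
Cost = 31.2051 * 101.6669 = 3172.5228

3172.5228 $/yr


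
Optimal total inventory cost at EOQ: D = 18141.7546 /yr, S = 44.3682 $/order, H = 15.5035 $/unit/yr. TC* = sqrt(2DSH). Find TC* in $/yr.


2*D*S*H = 24958061.3087
TC* = sqrt(24958061.3087) = 4995.8044

4995.8044 $/yr


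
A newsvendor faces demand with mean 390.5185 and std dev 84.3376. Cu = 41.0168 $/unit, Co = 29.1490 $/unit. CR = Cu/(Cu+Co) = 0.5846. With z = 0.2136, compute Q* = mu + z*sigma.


CR = Cu/(Cu+Co) = 41.0168/(41.0168+29.1490) = 0.5846
z = 0.2136
Q* = 390.5185 + 0.2136 * 84.3376 = 408.5330

408.5330 units


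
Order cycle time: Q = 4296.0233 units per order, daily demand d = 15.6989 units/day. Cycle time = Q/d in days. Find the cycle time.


Cycle = 4296.0233 / 15.6989 = 273.6512

273.6512 days


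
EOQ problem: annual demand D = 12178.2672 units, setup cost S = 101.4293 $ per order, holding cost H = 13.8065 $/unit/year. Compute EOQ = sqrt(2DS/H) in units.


2*D*S = 2 * 12178.2672 * 101.4293 = 2470466.2346
2*D*S/H = 178935.0114
EOQ = sqrt(178935.0114) = 423.0071

423.0071 units


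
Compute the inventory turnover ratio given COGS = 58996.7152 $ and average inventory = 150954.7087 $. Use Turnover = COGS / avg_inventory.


Turnover = 58996.7152 / 150954.7087 = 0.3908

0.3908


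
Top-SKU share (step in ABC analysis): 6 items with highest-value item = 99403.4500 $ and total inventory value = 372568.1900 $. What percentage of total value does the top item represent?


Top item = 99403.4500
Total = 372568.1900
Percentage = 99403.4500 / 372568.1900 * 100 = 26.6806

26.6806%


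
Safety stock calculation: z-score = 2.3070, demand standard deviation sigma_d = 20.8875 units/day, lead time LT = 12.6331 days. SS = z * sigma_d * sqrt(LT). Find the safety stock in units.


sqrt(LT) = sqrt(12.6331) = 3.5543
SS = 2.3070 * 20.8875 * 3.5543 = 171.2730

171.2730 units


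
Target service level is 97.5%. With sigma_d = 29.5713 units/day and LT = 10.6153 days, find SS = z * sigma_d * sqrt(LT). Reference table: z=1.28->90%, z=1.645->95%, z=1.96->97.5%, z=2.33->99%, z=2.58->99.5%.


From the table, SL = 97.5% corresponds to z = 1.96
sqrt(LT) = sqrt(10.6153) = 3.2581
SS = 1.96 * 29.5713 * 3.2581 = 188.8394

188.8394 units


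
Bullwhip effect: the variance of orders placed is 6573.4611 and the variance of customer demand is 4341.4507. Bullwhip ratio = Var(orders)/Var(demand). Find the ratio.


BW = 6573.4611 / 4341.4507 = 1.5141

1.5141


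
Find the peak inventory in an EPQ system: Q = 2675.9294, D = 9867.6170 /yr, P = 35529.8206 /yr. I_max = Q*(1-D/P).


D/P = 0.2777
1 - D/P = 0.7223
I_max = 2675.9294 * 0.7223 = 1932.7496

1932.7496 units


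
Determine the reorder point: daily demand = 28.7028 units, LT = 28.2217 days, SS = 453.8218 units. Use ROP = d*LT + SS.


d*LT = 28.7028 * 28.2217 = 810.0418
ROP = 810.0418 + 453.8218 = 1263.8636

1263.8636 units


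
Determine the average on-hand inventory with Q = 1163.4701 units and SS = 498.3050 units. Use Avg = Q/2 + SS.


Q/2 = 581.7351
Avg = 581.7351 + 498.3050 = 1080.0401

1080.0401 units


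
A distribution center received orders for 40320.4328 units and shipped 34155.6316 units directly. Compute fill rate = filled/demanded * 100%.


FR = 34155.6316 / 40320.4328 * 100 = 84.7105

84.7105%


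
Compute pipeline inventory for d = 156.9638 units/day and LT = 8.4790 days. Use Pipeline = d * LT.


Pipeline = 156.9638 * 8.4790 = 1330.8961

1330.8961 units


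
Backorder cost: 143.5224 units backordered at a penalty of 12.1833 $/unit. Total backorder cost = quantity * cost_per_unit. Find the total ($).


Total = 143.5224 * 12.1833 = 1748.5765

1748.5765 $


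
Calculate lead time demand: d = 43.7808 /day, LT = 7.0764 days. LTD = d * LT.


LTD = 43.7808 * 7.0764 = 309.8105

309.8105 units


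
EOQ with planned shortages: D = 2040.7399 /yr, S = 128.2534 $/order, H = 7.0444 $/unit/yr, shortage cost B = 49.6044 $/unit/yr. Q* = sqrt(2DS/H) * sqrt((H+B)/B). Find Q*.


sqrt(2DS/H) = 272.5971
sqrt((H+B)/B) = 1.0686
Q* = 272.5971 * 1.0686 = 291.3108

291.3108 units


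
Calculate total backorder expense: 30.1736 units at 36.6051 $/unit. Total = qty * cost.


Total = 30.1736 * 36.6051 = 1104.5076

1104.5076 $


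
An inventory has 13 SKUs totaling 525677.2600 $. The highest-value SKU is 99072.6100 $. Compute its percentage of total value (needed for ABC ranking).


Top item = 99072.6100
Total = 525677.2600
Percentage = 99072.6100 / 525677.2600 * 100 = 18.8467

18.8467%


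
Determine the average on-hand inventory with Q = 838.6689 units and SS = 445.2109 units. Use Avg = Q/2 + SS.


Q/2 = 419.3345
Avg = 419.3345 + 445.2109 = 864.5453

864.5453 units


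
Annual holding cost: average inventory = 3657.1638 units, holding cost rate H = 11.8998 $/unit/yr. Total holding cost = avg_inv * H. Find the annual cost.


Cost = 3657.1638 * 11.8998 = 43519.5178

43519.5178 $/yr


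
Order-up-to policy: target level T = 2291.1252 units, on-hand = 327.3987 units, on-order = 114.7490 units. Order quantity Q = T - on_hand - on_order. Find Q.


Inventory position = OH + OO = 327.3987 + 114.7490 = 442.1477
Q = 2291.1252 - 442.1477 = 1848.9775

1848.9775 units


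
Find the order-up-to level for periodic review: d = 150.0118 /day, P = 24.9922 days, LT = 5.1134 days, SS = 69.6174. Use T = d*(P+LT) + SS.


P + LT = 30.1056
d*(P+LT) = 150.0118 * 30.1056 = 4516.1952
T = 4516.1952 + 69.6174 = 4585.8126

4585.8126 units


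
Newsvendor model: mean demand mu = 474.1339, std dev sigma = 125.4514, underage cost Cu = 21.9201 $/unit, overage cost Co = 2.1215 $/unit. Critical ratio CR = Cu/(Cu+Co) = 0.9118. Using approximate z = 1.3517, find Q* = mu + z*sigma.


CR = Cu/(Cu+Co) = 21.9201/(21.9201+2.1215) = 0.9118
z = 1.3517
Q* = 474.1339 + 1.3517 * 125.4514 = 643.7066

643.7066 units


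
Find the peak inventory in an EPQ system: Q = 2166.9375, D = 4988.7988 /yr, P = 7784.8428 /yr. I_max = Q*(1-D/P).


D/P = 0.6408
1 - D/P = 0.3592
I_max = 2166.9375 * 0.3592 = 778.2884

778.2884 units


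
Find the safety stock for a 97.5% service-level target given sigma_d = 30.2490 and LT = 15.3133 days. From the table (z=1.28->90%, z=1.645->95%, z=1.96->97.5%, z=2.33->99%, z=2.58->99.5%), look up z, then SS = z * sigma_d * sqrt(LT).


From the table, SL = 97.5% corresponds to z = 1.96
sqrt(LT) = sqrt(15.3133) = 3.9132
SS = 1.96 * 30.2490 * 3.9132 = 232.0072

232.0072 units


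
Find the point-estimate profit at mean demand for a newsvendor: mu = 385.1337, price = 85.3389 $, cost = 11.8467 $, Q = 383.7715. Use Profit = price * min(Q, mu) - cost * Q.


Sales at mu = min(383.7715, 385.1337) = 383.7715
Revenue = 85.3389 * 383.7715 = 32750.6377
Total cost = 11.8467 * 383.7715 = 4546.4258
Profit = 32750.6377 - 4546.4258 = 28204.2118

28204.2118 $


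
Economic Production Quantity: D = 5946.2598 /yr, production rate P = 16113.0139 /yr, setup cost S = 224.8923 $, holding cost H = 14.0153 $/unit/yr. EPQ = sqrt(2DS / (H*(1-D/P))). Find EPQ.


1 - D/P = 1 - 0.3690 = 0.6310
H*(1-D/P) = 8.8432
2DS = 2674536.0856
EPQ = sqrt(302440.9028) = 549.9463

549.9463 units


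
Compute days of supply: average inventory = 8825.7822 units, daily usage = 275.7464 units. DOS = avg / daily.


DOS = 8825.7822 / 275.7464 = 32.0069

32.0069 days


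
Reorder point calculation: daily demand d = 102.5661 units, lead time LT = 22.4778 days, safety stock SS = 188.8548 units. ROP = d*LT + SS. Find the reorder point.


d*LT = 102.5661 * 22.4778 = 2305.4603
ROP = 2305.4603 + 188.8548 = 2494.3151

2494.3151 units


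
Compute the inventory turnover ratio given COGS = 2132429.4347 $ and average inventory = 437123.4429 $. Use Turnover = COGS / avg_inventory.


Turnover = 2132429.4347 / 437123.4429 = 4.8783

4.8783


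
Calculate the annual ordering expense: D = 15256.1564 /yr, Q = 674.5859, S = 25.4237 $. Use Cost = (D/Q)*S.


Number of orders = D/Q = 22.6156
Cost = 22.6156 * 25.4237 = 574.9719

574.9719 $/yr


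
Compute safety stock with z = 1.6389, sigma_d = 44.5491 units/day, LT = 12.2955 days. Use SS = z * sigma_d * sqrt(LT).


sqrt(LT) = sqrt(12.2955) = 3.5065
SS = 1.6389 * 44.5491 * 3.5065 = 256.0145

256.0145 units


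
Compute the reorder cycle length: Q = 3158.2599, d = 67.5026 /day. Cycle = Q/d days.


Cycle = 3158.2599 / 67.5026 = 46.7872

46.7872 days


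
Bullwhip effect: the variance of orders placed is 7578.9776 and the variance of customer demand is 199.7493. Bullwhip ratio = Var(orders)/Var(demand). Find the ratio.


BW = 7578.9776 / 199.7493 = 37.9424

37.9424


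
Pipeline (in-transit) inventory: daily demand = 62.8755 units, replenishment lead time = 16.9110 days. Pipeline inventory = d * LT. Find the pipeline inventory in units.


Pipeline = 62.8755 * 16.9110 = 1063.2876

1063.2876 units


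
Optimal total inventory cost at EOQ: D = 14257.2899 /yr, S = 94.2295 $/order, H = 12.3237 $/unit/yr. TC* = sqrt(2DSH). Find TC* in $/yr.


2*D*S*H = 33112729.4223
TC* = sqrt(33112729.4223) = 5754.3661

5754.3661 $/yr


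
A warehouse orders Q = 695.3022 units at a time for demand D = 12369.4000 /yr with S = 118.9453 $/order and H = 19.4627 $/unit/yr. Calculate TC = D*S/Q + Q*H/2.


Ordering cost = D*S/Q = 2116.0324
Holding cost = Q*H/2 = 6766.2291
TC = 2116.0324 + 6766.2291 = 8882.2615

8882.2615 $/yr


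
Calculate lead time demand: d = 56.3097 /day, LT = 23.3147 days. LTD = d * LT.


LTD = 56.3097 * 23.3147 = 1312.8438

1312.8438 units


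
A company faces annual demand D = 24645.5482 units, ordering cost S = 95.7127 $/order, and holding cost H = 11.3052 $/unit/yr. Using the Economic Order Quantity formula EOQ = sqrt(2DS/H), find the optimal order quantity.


2*D*S = 2 * 24645.5482 * 95.7127 = 4717783.9224
2*D*S/H = 417310.9651
EOQ = sqrt(417310.9651) = 645.9961

645.9961 units


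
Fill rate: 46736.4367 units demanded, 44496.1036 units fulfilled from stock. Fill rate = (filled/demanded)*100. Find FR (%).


FR = 44496.1036 / 46736.4367 * 100 = 95.2065

95.2065%


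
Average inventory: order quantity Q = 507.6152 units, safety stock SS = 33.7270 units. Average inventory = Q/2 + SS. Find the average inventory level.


Q/2 = 253.8076
Avg = 253.8076 + 33.7270 = 287.5346

287.5346 units


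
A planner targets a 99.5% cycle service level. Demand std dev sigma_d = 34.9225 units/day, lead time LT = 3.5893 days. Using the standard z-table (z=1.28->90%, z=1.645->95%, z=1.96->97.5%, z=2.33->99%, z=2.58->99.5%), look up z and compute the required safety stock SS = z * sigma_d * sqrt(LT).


From the table, SL = 99.5% corresponds to z = 2.58
sqrt(LT) = sqrt(3.5893) = 1.8945
SS = 2.58 * 34.9225 * 1.8945 = 170.6986

170.6986 units


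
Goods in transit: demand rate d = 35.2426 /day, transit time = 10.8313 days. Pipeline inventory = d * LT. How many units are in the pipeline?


Pipeline = 35.2426 * 10.8313 = 381.7232

381.7232 units


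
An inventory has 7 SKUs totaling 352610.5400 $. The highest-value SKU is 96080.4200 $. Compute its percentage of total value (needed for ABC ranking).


Top item = 96080.4200
Total = 352610.5400
Percentage = 96080.4200 / 352610.5400 * 100 = 27.2483

27.2483%


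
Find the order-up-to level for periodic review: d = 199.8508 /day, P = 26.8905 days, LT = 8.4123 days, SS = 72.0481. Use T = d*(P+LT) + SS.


P + LT = 35.3028
d*(P+LT) = 199.8508 * 35.3028 = 7055.2928
T = 7055.2928 + 72.0481 = 7127.3409

7127.3409 units


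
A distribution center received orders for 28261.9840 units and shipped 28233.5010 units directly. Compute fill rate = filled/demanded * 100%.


FR = 28233.5010 / 28261.9840 * 100 = 99.8992

99.8992%


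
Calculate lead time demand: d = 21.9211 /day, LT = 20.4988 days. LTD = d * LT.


LTD = 21.9211 * 20.4988 = 449.3562

449.3562 units


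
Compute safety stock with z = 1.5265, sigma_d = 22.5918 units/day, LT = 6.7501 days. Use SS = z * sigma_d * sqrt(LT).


sqrt(LT) = sqrt(6.7501) = 2.5981
SS = 1.5265 * 22.5918 * 2.5981 = 89.5989

89.5989 units


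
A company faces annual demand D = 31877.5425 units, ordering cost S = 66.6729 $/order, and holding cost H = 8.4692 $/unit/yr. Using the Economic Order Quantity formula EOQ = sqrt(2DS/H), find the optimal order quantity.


2*D*S = 2 * 31877.5425 * 66.6729 = 4250736.4067
2*D*S/H = 501905.3047
EOQ = sqrt(501905.3047) = 708.4528

708.4528 units
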